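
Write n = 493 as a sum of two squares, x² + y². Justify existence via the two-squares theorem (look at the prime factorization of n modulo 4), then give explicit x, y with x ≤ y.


Step 1: Factor n = 493 = 17 · 29.
Step 2: Check the mod-4 condition on each prime factor: 17 ≡ 1 (mod 4), exponent 1; 29 ≡ 1 (mod 4), exponent 1.
All primes ≡ 3 (mod 4) appear to even exponent (or don't appear), so by the two-squares theorem n IS expressible as a sum of two squares.
Step 3: Build a representation. Here n = 17 · 29 is a product of primes ≡ 1 (mod 4). Each prime p ≡ 1 (mod 4) is itself a sum of two squares; find a² by testing p − a² for a perfect square:
  17: 17 − 1² = 16 = 4² ⇒ 17 = 1² + 4².
  29: 29 − 1² = 28, 29 − 2² = 25 = 5² ⇒ 29 = 2² + 5².
  Combine using the Brahmagupta–Fibonacci identity (a² + b²)(c² + d²) = (ac − bd)² + (ad + bc)² = (ac + bd)² + (ad − bc)²:
  17 · 29 = 493: from (1² + 4²)(2² + 5²), take (1·2 − 4·5, 1·5 + 4·2) = (2 − 20, 5 + 8) = (-18, 13); dropping signs (only squares matter) gives (18, 13); check 18² + 13² = 324 + 169 = 493 ✓.
Step 4: Order so x ≤ y and verify: 13² + 18² = 169 + 324 = 493 = n. ✓

n = 493 = 13² + 18² (one valid representation with x ≤ y).


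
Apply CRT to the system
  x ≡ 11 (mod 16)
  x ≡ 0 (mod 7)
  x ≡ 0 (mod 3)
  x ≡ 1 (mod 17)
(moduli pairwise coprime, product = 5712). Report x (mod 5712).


Product of moduli M = 16 · 7 · 3 · 17 = 5712.
Merge one congruence at a time:
  Start: x ≡ 11 (mod 16).
  Combine with x ≡ 0 (mod 7); new modulus lcm = 112.
    Write x = 11 + 16·t and substitute into x ≡ 0 (mod 7): 16·t ≡ 0 − 11 = -11 (mod 7).
    Reduce coefficients mod 7: 2·t ≡ 3 (mod 7).
    The inverse of 2 mod 7 is 4 (since 2·4 = 8 = 1·7 + 1), so t ≡ 4·3 = 12 ≡ 5 (mod 7).
    Then x = 11 + 16·5 = 91, valid modulo lcm(16, 7) = 112: x ≡ 91 (mod 112).
  Combine with x ≡ 0 (mod 3); new modulus lcm = 336.
    Write x = 91 + 112·t and substitute into x ≡ 0 (mod 3): 112·t ≡ 0 − 91 = -91 (mod 3).
    Reduce coefficients mod 3: 1·t ≡ 2 (mod 3).
    So t ≡ 2 (mod 3).
    Then x = 91 + 112·2 = 315, valid modulo lcm(112, 3) = 336: x ≡ 315 (mod 336).
  Combine with x ≡ 1 (mod 17); new modulus lcm = 5712.
    Write x = 315 + 336·t and substitute into x ≡ 1 (mod 17): 336·t ≡ 1 − 315 = -314 (mod 17).
    Reduce coefficients mod 17: 13·t ≡ 9 (mod 17).
    The inverse of 13 mod 17 is 4 (since 13·4 = 52 = 3·17 + 1), so t ≡ 4·9 = 36 ≡ 2 (mod 17).
    Then x = 315 + 336·2 = 987, valid modulo lcm(336, 17) = 5712: x ≡ 987 (mod 5712).
Verify against each original: 987 mod 16 = 11, 987 mod 7 = 0, 987 mod 3 = 0, 987 mod 17 = 1.

x ≡ 987 (mod 5712).


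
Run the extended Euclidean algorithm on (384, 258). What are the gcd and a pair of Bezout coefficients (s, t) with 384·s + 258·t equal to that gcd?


Euclidean algorithm on (384, 258) — divide until remainder is 0:
  384 = 1 · 258 + 126
  258 = 2 · 126 + 6
  126 = 21 · 6 + 0
gcd(384, 258) = 6.
Track Bezout coefficients alongside the remainders: start with r₀ = 384 = a·1 + b·0 (s = 1, t = 0) and r₁ = 258 = a·0 + b·1 (s = 0, t = 1); each new remainder r_{k+1} = r_{k-1} − q_k·r_k inherits s_{k+1} = s_{k-1} − q_k·s_k, t_{k+1} = t_{k-1} − q_k·t_k, so r_k = a·s_k + b·t_k at every step:
  q = 1: r = 126, s = 1 − 1·0 = 1, t = 0 − 1·1 = -1  (check: 384·1 + 258·(-1) = 126)
  q = 2: r = 6, s = 0 − 2·1 = -2, t = 1 − 2·(-1) = 3  (check: 384·(-2) + 258·3 = 6)
The row with r = 6 (the gcd) gives the Bezout coefficients s = -2, t = 3.
Result: 384 · (-2) + 258 · (3) = 6.

gcd(384, 258) = 6; s = -2, t = 3 (check: 384·(-2) + 258·3 = 6).


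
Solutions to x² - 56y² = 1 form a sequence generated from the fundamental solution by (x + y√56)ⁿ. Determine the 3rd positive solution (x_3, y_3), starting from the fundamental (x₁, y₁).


Step 1: Find the fundamental solution (x₁, y₁) of x² - 56y² = 1.
  Expand √56 as a continued fraction. a₀ = ⌊√56⌋ = 7; iterate m_{k+1} = d_k·a_k − m_k, d_{k+1} = (56 − m_{k+1}²)/d_k, a_{k+1} = ⌊(a₀ + m_{k+1})/d_{k+1}⌋ (starting m₀ = 0, d₀ = 1), with convergents p_k = a_k·p_{k-1} + p_{k-2}, q_k = a_k·q_{k-1} + q_{k-2} (p₋₁ = 1, q₋₁ = 0):
  k = 0: a₀ = 7; p₀/q₀ = 7/1; p₀² − 56·q₀² = 49 − 56 = -7.
  k = 1: m = 7, d = 7, a = ⌊(7 + 7)/7⌋ = 2; p/q = (2·7 + 1)/(2·1 + 0) = 15/2; p² − 56·q² = 225 − 224 = 1.
  The first convergent with p² − 56·q² = 1 gives the fundamental solution (x₁, y₁) = (15, 2).
Step 2: Apply the recurrence (x_{n+1}, y_{n+1}) = (x₁x_n + 56y₁y_n, x₁y_n + y₁x_n) repeatedly.
  From (x_1, y_1) = (15, 2): x_2 = 15·15 + 56·2·2 = 449; y_2 = 15·2 + 2·15 = 60.
  From (x_2, y_2) = (449, 60): x_3 = 15·449 + 56·2·60 = 13455; y_3 = 15·60 + 2·449 = 1798.
Step 3: Verify x_3² - 56·y_3² = 181037025 - 181037024 = 1 (should be 1). ✓

(x_1, y_1) = (15, 2); (x_3, y_3) = (13455, 1798).


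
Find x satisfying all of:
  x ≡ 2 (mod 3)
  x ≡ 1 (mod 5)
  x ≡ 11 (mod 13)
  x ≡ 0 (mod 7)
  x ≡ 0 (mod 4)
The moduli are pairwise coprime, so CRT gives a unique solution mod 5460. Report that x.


Product of moduli M = 3 · 5 · 13 · 7 · 4 = 5460.
Merge one congruence at a time:
  Start: x ≡ 2 (mod 3).
  Combine with x ≡ 1 (mod 5); new modulus lcm = 15.
    Write x = 2 + 3·t and substitute into x ≡ 1 (mod 5): 3·t ≡ 1 − 2 = -1 (mod 5).
    Reduce coefficients mod 5: 3·t ≡ 4 (mod 5).
    The inverse of 3 mod 5 is 2 (since 3·2 = 6 = 1·5 + 1), so t ≡ 2·4 = 8 ≡ 3 (mod 5).
    Then x = 2 + 3·3 = 11, valid modulo lcm(3, 5) = 15: x ≡ 11 (mod 15).
  Combine with x ≡ 11 (mod 13); new modulus lcm = 195.
    Write x = 11 + 15·t and substitute into x ≡ 11 (mod 13): 15·t ≡ 11 − 11 = 0 (mod 13).
    Reduce coefficients mod 13: 2·t ≡ 0 (mod 13).
    The inverse of 2 mod 13 is 7 (since 2·7 = 14 = 1·13 + 1), so t ≡ 7·0 = 0 ≡ 0 (mod 13).
    Then x = 11 + 15·0 = 11, valid modulo lcm(15, 13) = 195: x ≡ 11 (mod 195).
  Combine with x ≡ 0 (mod 7); new modulus lcm = 1365.
    Write x = 11 + 195·t and substitute into x ≡ 0 (mod 7): 195·t ≡ 0 − 11 = -11 (mod 7).
    Reduce coefficients mod 7: 6·t ≡ 3 (mod 7).
    The inverse of 6 mod 7 is 6 (since 6·6 = 36 = 5·7 + 1), so t ≡ 6·3 = 18 ≡ 4 (mod 7).
    Then x = 11 + 195·4 = 791, valid modulo lcm(195, 7) = 1365: x ≡ 791 (mod 1365).
  Combine with x ≡ 0 (mod 4); new modulus lcm = 5460.
    Write x = 791 + 1365·t and substitute into x ≡ 0 (mod 4): 1365·t ≡ 0 − 791 = -791 (mod 4).
    Reduce coefficients mod 4: 1·t ≡ 1 (mod 4).
    So t ≡ 1 (mod 4).
    Then x = 791 + 1365·1 = 2156, valid modulo lcm(1365, 4) = 5460: x ≡ 2156 (mod 5460).
Verify against each original: 2156 mod 3 = 2, 2156 mod 5 = 1, 2156 mod 13 = 11, 2156 mod 7 = 0, 2156 mod 4 = 0.

x ≡ 2156 (mod 5460).


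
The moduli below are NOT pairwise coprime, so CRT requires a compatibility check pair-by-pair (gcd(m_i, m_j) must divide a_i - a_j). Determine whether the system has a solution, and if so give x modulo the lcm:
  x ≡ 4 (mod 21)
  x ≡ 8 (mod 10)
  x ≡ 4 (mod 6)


Moduli 21, 10, 6 are not pairwise coprime, so CRT works modulo lcm(m_i) when all pairwise compatibility conditions hold.
Pairwise compatibility: gcd(m_i, m_j) must divide a_i - a_j for every pair.
Merge one congruence at a time:
  Start: x ≡ 4 (mod 21).
  Combine with x ≡ 8 (mod 10): gcd(21, 10) = 1; 8 - 4 = 4, which IS divisible by 1, so compatible.
    Write x = 4 + 21·t and substitute into x ≡ 8 (mod 10): 21·t ≡ 8 − 4 = 4 (mod 10).
    Reduce coefficients mod 10: 1·t ≡ 4 (mod 10).
    So t ≡ 4 (mod 10).
    Then x = 4 + 21·4 = 88, valid modulo lcm(21, 10) = 210: x ≡ 88 (mod 210).
  Combine with x ≡ 4 (mod 6): gcd(210, 6) = 6; 4 - 88 = -84, which IS divisible by 6, so compatible.
    Write x = 88 + 210·t and substitute into x ≡ 4 (mod 6): 210·t ≡ 4 − 88 = -84 (mod 6).
    Divide the congruence (and modulus) by g = 6: 35·t ≡ -14 (mod 1).
    Modulo 1 every t works; take t = 0.
    Then x = 88 + 210·0 = 88, valid modulo lcm(210, 6) = 210: x ≡ 88 (mod 210).
Verify: 88 mod 21 = 4, 88 mod 10 = 8, 88 mod 6 = 4.

x ≡ 88 (mod 210).


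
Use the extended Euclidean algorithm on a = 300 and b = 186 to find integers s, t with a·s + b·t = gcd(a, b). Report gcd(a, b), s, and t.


Euclidean algorithm on (300, 186) — divide until remainder is 0:
  300 = 1 · 186 + 114
  186 = 1 · 114 + 72
  114 = 1 · 72 + 42
  72 = 1 · 42 + 30
  42 = 1 · 30 + 12
  30 = 2 · 12 + 6
  12 = 2 · 6 + 0
gcd(300, 186) = 6.
Track Bezout coefficients alongside the remainders: start with r₀ = 300 = a·1 + b·0 (s = 1, t = 0) and r₁ = 186 = a·0 + b·1 (s = 0, t = 1); each new remainder r_{k+1} = r_{k-1} − q_k·r_k inherits s_{k+1} = s_{k-1} − q_k·s_k, t_{k+1} = t_{k-1} − q_k·t_k, so r_k = a·s_k + b·t_k at every step:
  q = 1: r = 114, s = 1 − 1·0 = 1, t = 0 − 1·1 = -1  (check: 300·1 + 186·(-1) = 114)
  q = 1: r = 72, s = 0 − 1·1 = -1, t = 1 − 1·(-1) = 2  (check: 300·(-1) + 186·2 = 72)
  q = 1: r = 42, s = 1 − 1·(-1) = 2, t = -1 − 1·2 = -3  (check: 300·2 + 186·(-3) = 42)
  q = 1: r = 30, s = -1 − 1·2 = -3, t = 2 − 1·(-3) = 5  (check: 300·(-3) + 186·5 = 30)
  q = 1: r = 12, s = 2 − 1·(-3) = 5, t = -3 − 1·5 = -8  (check: 300·5 + 186·(-8) = 12)
  q = 2: r = 6, s = -3 − 2·5 = -13, t = 5 − 2·(-8) = 21  (check: 300·(-13) + 186·21 = 6)
The row with r = 6 (the gcd) gives the Bezout coefficients s = -13, t = 21.
Result: 300 · (-13) + 186 · (21) = 6.

gcd(300, 186) = 6; s = -13, t = 21 (check: 300·(-13) + 186·21 = 6).


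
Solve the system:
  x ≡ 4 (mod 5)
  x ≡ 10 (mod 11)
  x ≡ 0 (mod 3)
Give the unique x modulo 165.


Moduli 5, 11, 3 are pairwise coprime; by CRT there is a unique solution modulo M = 5 · 11 · 3 = 165.
Solve pairwise, accumulating the modulus:
  Start with x ≡ 4 (mod 5).
  Combine with x ≡ 10 (mod 11): since gcd(5, 11) = 1, we get a unique residue mod 55.
    Write x = 4 + 5·t and substitute into x ≡ 10 (mod 11): 5·t ≡ 10 − 4 = 6 (mod 11).
    The inverse of 5 mod 11 is 9 (since 5·9 = 45 = 4·11 + 1), so t ≡ 9·6 = 54 ≡ 10 (mod 11).
    Then x = 4 + 5·10 = 54, valid modulo lcm(5, 11) = 55: x ≡ 54 (mod 55).
  Combine with x ≡ 0 (mod 3): since gcd(55, 3) = 1, we get a unique residue mod 165.
    Write x = 54 + 55·t and substitute into x ≡ 0 (mod 3): 55·t ≡ 0 − 54 = -54 (mod 3).
    Reduce coefficients mod 3: 1·t ≡ 0 (mod 3).
    So t ≡ 0 (mod 3).
    Then x = 54 + 55·0 = 54, valid modulo lcm(55, 3) = 165: x ≡ 54 (mod 165).
Verify: 54 mod 5 = 4 ✓, 54 mod 11 = 10 ✓, 54 mod 3 = 0 ✓.

x ≡ 54 (mod 165).


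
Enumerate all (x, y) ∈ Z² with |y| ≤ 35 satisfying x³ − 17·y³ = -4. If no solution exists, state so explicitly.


The equation is x³ - 17y³ = -4. For fixed y, x³ = 17·y³ − 4, so a solution requires the RHS to be a perfect cube.
Strategy: iterate y from -35 to 35, compute RHS = 17·y³ − 4, and check whether it is a (positive or negative) perfect cube.
Check small values of y:
  y = 0: RHS = -4 is not a perfect cube.
  y = 1: RHS = 13 is not a perfect cube.
  y = -1: RHS = -21 is not a perfect cube.
  y = 2: RHS = 132 is not a perfect cube.
  y = -2: RHS = -140 is not a perfect cube.
  y = 3: RHS = 455 is not a perfect cube.
  y = -3: RHS = -463 is not a perfect cube.
Continuing the search up to |y| = 35 finds no solutions either.
No (x, y) in the scanned range satisfies the equation.

No integer solutions with |y| ≤ 35.


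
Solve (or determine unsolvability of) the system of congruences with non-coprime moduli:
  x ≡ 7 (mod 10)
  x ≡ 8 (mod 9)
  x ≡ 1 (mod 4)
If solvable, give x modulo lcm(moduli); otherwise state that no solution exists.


Moduli 10, 9, 4 are not pairwise coprime, so CRT works modulo lcm(m_i) when all pairwise compatibility conditions hold.
Pairwise compatibility: gcd(m_i, m_j) must divide a_i - a_j for every pair.
Merge one congruence at a time:
  Start: x ≡ 7 (mod 10).
  Combine with x ≡ 8 (mod 9): gcd(10, 9) = 1; 8 - 7 = 1, which IS divisible by 1, so compatible.
    Write x = 7 + 10·t and substitute into x ≡ 8 (mod 9): 10·t ≡ 8 − 7 = 1 (mod 9).
    Reduce coefficients mod 9: 1·t ≡ 1 (mod 9).
    So t ≡ 1 (mod 9).
    Then x = 7 + 10·1 = 17, valid modulo lcm(10, 9) = 90: x ≡ 17 (mod 90).
  Combine with x ≡ 1 (mod 4): gcd(90, 4) = 2; 1 - 17 = -16, which IS divisible by 2, so compatible.
    Write x = 17 + 90·t and substitute into x ≡ 1 (mod 4): 90·t ≡ 1 − 17 = -16 (mod 4).
    Divide the congruence (and modulus) by g = 2: 45·t ≡ -8 (mod 2).
    Reduce coefficients mod 2: 1·t ≡ 0 (mod 2).
    So t ≡ 0 (mod 2).
    Then x = 17 + 90·0 = 17, valid modulo lcm(90, 4) = 180: x ≡ 17 (mod 180).
Verify: 17 mod 10 = 7, 17 mod 9 = 8, 17 mod 4 = 1.

x ≡ 17 (mod 180).


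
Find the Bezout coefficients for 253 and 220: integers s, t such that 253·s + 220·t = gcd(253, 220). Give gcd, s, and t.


Euclidean algorithm on (253, 220) — divide until remainder is 0:
  253 = 1 · 220 + 33
  220 = 6 · 33 + 22
  33 = 1 · 22 + 11
  22 = 2 · 11 + 0
gcd(253, 220) = 11.
Track Bezout coefficients alongside the remainders: start with r₀ = 253 = a·1 + b·0 (s = 1, t = 0) and r₁ = 220 = a·0 + b·1 (s = 0, t = 1); each new remainder r_{k+1} = r_{k-1} − q_k·r_k inherits s_{k+1} = s_{k-1} − q_k·s_k, t_{k+1} = t_{k-1} − q_k·t_k, so r_k = a·s_k + b·t_k at every step:
  q = 1: r = 33, s = 1 − 1·0 = 1, t = 0 − 1·1 = -1  (check: 253·1 + 220·(-1) = 33)
  q = 6: r = 22, s = 0 − 6·1 = -6, t = 1 − 6·(-1) = 7  (check: 253·(-6) + 220·7 = 22)
  q = 1: r = 11, s = 1 − 1·(-6) = 7, t = -1 − 1·7 = -8  (check: 253·7 + 220·(-8) = 11)
The row with r = 11 (the gcd) gives the Bezout coefficients s = 7, t = -8.
Result: 253 · (7) + 220 · (-8) = 11.

gcd(253, 220) = 11; s = 7, t = -8 (check: 253·7 + 220·(-8) = 11).


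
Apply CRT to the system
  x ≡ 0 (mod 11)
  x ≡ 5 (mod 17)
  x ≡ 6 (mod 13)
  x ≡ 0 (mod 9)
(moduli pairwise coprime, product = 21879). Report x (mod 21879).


Product of moduli M = 11 · 17 · 13 · 9 = 21879.
Merge one congruence at a time:
  Start: x ≡ 0 (mod 11).
  Combine with x ≡ 5 (mod 17); new modulus lcm = 187.
    Write x = 0 + 11·t and substitute into x ≡ 5 (mod 17): 11·t ≡ 5 − 0 = 5 (mod 17).
    The inverse of 11 mod 17 is 14 (since 11·14 = 154 = 9·17 + 1), so t ≡ 14·5 = 70 ≡ 2 (mod 17).
    Then x = 0 + 11·2 = 22, valid modulo lcm(11, 17) = 187: x ≡ 22 (mod 187).
  Combine with x ≡ 6 (mod 13); new modulus lcm = 2431.
    Write x = 22 + 187·t and substitute into x ≡ 6 (mod 13): 187·t ≡ 6 − 22 = -16 (mod 13).
    Reduce coefficients mod 13: 5·t ≡ 10 (mod 13).
    The inverse of 5 mod 13 is 8 (since 5·8 = 40 = 3·13 + 1), so t ≡ 8·10 = 80 ≡ 2 (mod 13).
    Then x = 22 + 187·2 = 396, valid modulo lcm(187, 13) = 2431: x ≡ 396 (mod 2431).
  Combine with x ≡ 0 (mod 9); new modulus lcm = 21879.
    Write x = 396 + 2431·t and substitute into x ≡ 0 (mod 9): 2431·t ≡ 0 − 396 = -396 (mod 9).
    Reduce coefficients mod 9: 1·t ≡ 0 (mod 9).
    So t ≡ 0 (mod 9).
    Then x = 396 + 2431·0 = 396, valid modulo lcm(2431, 9) = 21879: x ≡ 396 (mod 21879).
Verify against each original: 396 mod 11 = 0, 396 mod 17 = 5, 396 mod 13 = 6, 396 mod 9 = 0.

x ≡ 396 (mod 21879).


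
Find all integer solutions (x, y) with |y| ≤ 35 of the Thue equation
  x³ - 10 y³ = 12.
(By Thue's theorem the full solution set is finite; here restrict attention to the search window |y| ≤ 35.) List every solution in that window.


The equation is x³ - 10y³ = 12. For fixed y, x³ = 10·y³ + 12, so a solution requires the RHS to be a perfect cube.
Strategy: iterate y from -35 to 35, compute RHS = 10·y³ + 12, and check whether it is a (positive or negative) perfect cube.
Check small values of y:
  y = 0: RHS = 12 is not a perfect cube.
  y = 1: RHS = 22 is not a perfect cube.
  y = -1: RHS = 2 is not a perfect cube.
  y = 2: RHS = 92 is not a perfect cube.
  y = -2: RHS = -68 is not a perfect cube.
  y = 3: RHS = 282 is not a perfect cube.
  y = -3: RHS = -258 is not a perfect cube.
Continuing the search up to |y| = 35 finds no solutions either.
No (x, y) in the scanned range satisfies the equation.

No integer solutions with |y| ≤ 35.


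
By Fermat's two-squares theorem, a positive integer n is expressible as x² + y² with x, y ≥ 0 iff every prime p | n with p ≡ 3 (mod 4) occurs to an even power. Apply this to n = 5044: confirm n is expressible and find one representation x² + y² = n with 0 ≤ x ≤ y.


Step 1: Factor n = 5044 = 2^2 · 13 · 97.
Step 2: Check the mod-4 condition on each prime factor: 2 = 2 (special); 13 ≡ 1 (mod 4), exponent 1; 97 ≡ 1 (mod 4), exponent 1.
All primes ≡ 3 (mod 4) appear to even exponent (or don't appear), so by the two-squares theorem n IS expressible as a sum of two squares.
Step 3: Build a representation. Group n = k² · m with k = 2 and m = 13 · 97 = 1261 (a product of primes ≡ 1 (mod 4)); a representation of m scales to one of n via (k·x)² + (k·y)² = k²(x² + y²). Each prime p ≡ 1 (mod 4) is itself a sum of two squares; find a² by testing p − a² for a perfect square:
  13: 13 − 1² = 12, 13 − 2² = 9 = 3² ⇒ 13 = 2² + 3².
  97: 97 − 1² = 96, 97 − 2² = 93, 97 − 3² = 88, 97 − 4² = 81 = 9² ⇒ 97 = 4² + 9².
  Combine using the Brahmagupta–Fibonacci identity (a² + b²)(c² + d²) = (ac − bd)² + (ad + bc)² = (ac + bd)² + (ad − bc)²:
  13 · 97 = 1261: from (2² + 3²)(4² + 9²), take (2·4 − 3·9, 2·9 + 3·4) = (8 − 27, 18 + 12) = (-19, 30); dropping signs (only squares matter) gives (19, 30); check 19² + 30² = 361 + 900 = 1261 ✓.
  Scale by k = 2: (2·19, 2·30) = (38, 60).
Step 4: Order so x ≤ y and verify: 38² + 60² = 1444 + 3600 = 5044 = n. ✓

n = 5044 = 38² + 60² (one valid representation with x ≤ y).


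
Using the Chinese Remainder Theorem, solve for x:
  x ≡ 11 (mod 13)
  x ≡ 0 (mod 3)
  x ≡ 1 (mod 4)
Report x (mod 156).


Moduli 13, 3, 4 are pairwise coprime; by CRT there is a unique solution modulo M = 13 · 3 · 4 = 156.
Solve pairwise, accumulating the modulus:
  Start with x ≡ 11 (mod 13).
  Combine with x ≡ 0 (mod 3): since gcd(13, 3) = 1, we get a unique residue mod 39.
    Write x = 11 + 13·t and substitute into x ≡ 0 (mod 3): 13·t ≡ 0 − 11 = -11 (mod 3).
    Reduce coefficients mod 3: 1·t ≡ 1 (mod 3).
    So t ≡ 1 (mod 3).
    Then x = 11 + 13·1 = 24, valid modulo lcm(13, 3) = 39: x ≡ 24 (mod 39).
  Combine with x ≡ 1 (mod 4): since gcd(39, 4) = 1, we get a unique residue mod 156.
    Write x = 24 + 39·t and substitute into x ≡ 1 (mod 4): 39·t ≡ 1 − 24 = -23 (mod 4).
    Reduce coefficients mod 4: 3·t ≡ 1 (mod 4).
    The inverse of 3 mod 4 is 3 (since 3·3 = 9 = 2·4 + 1), so t ≡ 3·1 = 3 ≡ 3 (mod 4).
    Then x = 24 + 39·3 = 141, valid modulo lcm(39, 4) = 156: x ≡ 141 (mod 156).
Verify: 141 mod 13 = 11 ✓, 141 mod 3 = 0 ✓, 141 mod 4 = 1 ✓.

x ≡ 141 (mod 156).


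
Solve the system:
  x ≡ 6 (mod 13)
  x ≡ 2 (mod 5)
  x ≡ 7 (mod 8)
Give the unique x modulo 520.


Moduli 13, 5, 8 are pairwise coprime; by CRT there is a unique solution modulo M = 13 · 5 · 8 = 520.
Solve pairwise, accumulating the modulus:
  Start with x ≡ 6 (mod 13).
  Combine with x ≡ 2 (mod 5): since gcd(13, 5) = 1, we get a unique residue mod 65.
    Write x = 6 + 13·t and substitute into x ≡ 2 (mod 5): 13·t ≡ 2 − 6 = -4 (mod 5).
    Reduce coefficients mod 5: 3·t ≡ 1 (mod 5).
    The inverse of 3 mod 5 is 2 (since 3·2 = 6 = 1·5 + 1), so t ≡ 2·1 = 2 ≡ 2 (mod 5).
    Then x = 6 + 13·2 = 32, valid modulo lcm(13, 5) = 65: x ≡ 32 (mod 65).
  Combine with x ≡ 7 (mod 8): since gcd(65, 8) = 1, we get a unique residue mod 520.
    Write x = 32 + 65·t and substitute into x ≡ 7 (mod 8): 65·t ≡ 7 − 32 = -25 (mod 8).
    Reduce coefficients mod 8: 1·t ≡ 7 (mod 8).
    So t ≡ 7 (mod 8).
    Then x = 32 + 65·7 = 487, valid modulo lcm(65, 8) = 520: x ≡ 487 (mod 520).
Verify: 487 mod 13 = 6 ✓, 487 mod 5 = 2 ✓, 487 mod 8 = 7 ✓.

x ≡ 487 (mod 520).


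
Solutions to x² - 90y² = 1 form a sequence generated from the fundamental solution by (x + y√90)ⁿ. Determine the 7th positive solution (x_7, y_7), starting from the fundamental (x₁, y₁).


Step 1: Find the fundamental solution (x₁, y₁) of x² - 90y² = 1.
  Expand √90 as a continued fraction. a₀ = ⌊√90⌋ = 9; iterate m_{k+1} = d_k·a_k − m_k, d_{k+1} = (90 − m_{k+1}²)/d_k, a_{k+1} = ⌊(a₀ + m_{k+1})/d_{k+1}⌋ (starting m₀ = 0, d₀ = 1), with convergents p_k = a_k·p_{k-1} + p_{k-2}, q_k = a_k·q_{k-1} + q_{k-2} (p₋₁ = 1, q₋₁ = 0):
  k = 0: a₀ = 9; p₀/q₀ = 9/1; p₀² − 90·q₀² = 81 − 90 = -9.
  k = 1: m = 9, d = 9, a = ⌊(9 + 9)/9⌋ = 2; p/q = (2·9 + 1)/(2·1 + 0) = 19/2; p² − 90·q² = 361 − 360 = 1.
  The first convergent with p² − 90·q² = 1 gives the fundamental solution (x₁, y₁) = (19, 2).
Step 2: Apply the recurrence (x_{n+1}, y_{n+1}) = (x₁x_n + 90y₁y_n, x₁y_n + y₁x_n) repeatedly.
  From (x_1, y_1) = (19, 2): x_2 = 19·19 + 90·2·2 = 721; y_2 = 19·2 + 2·19 = 76.
  From (x_2, y_2) = (721, 76): x_3 = 19·721 + 90·2·76 = 27379; y_3 = 19·76 + 2·721 = 2886.
  From (x_3, y_3) = (27379, 2886): x_4 = 19·27379 + 90·2·2886 = 1039681; y_4 = 19·2886 + 2·27379 = 109592.
  From (x_4, y_4) = (1039681, 109592): x_5 = 19·1039681 + 90·2·109592 = 39480499; y_5 = 19·109592 + 2·1039681 = 4161610.
  From (x_5, y_5) = (39480499, 4161610): x_6 = 19·39480499 + 90·2·4161610 = 1499219281; y_6 = 19·4161610 + 2·39480499 = 158031588.
  From (x_6, y_6) = (1499219281, 158031588): x_7 = 19·1499219281 + 90·2·158031588 = 56930852179; y_7 = 19·158031588 + 2·1499219281 = 6001038734.
Step 3: Verify x_7² - 90·y_7² = 3241121929827149048041 - 3241121929827149048040 = 1 (should be 1). ✓

(x_1, y_1) = (19, 2); (x_7, y_7) = (56930852179, 6001038734).


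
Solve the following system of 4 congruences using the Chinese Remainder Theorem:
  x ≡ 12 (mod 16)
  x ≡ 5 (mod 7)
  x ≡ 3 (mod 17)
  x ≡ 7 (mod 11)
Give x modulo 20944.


Product of moduli M = 16 · 7 · 17 · 11 = 20944.
Merge one congruence at a time:
  Start: x ≡ 12 (mod 16).
  Combine with x ≡ 5 (mod 7); new modulus lcm = 112.
    Write x = 12 + 16·t and substitute into x ≡ 5 (mod 7): 16·t ≡ 5 − 12 = -7 (mod 7).
    Reduce coefficients mod 7: 2·t ≡ 0 (mod 7).
    The inverse of 2 mod 7 is 4 (since 2·4 = 8 = 1·7 + 1), so t ≡ 4·0 = 0 ≡ 0 (mod 7).
    Then x = 12 + 16·0 = 12, valid modulo lcm(16, 7) = 112: x ≡ 12 (mod 112).
  Combine with x ≡ 3 (mod 17); new modulus lcm = 1904.
    Write x = 12 + 112·t and substitute into x ≡ 3 (mod 17): 112·t ≡ 3 − 12 = -9 (mod 17).
    Reduce coefficients mod 17: 10·t ≡ 8 (mod 17).
    The inverse of 10 mod 17 is 12 (since 10·12 = 120 = 7·17 + 1), so t ≡ 12·8 = 96 ≡ 11 (mod 17).
    Then x = 12 + 112·11 = 1244, valid modulo lcm(112, 17) = 1904: x ≡ 1244 (mod 1904).
  Combine with x ≡ 7 (mod 11); new modulus lcm = 20944.
    Write x = 1244 + 1904·t and substitute into x ≡ 7 (mod 11): 1904·t ≡ 7 − 1244 = -1237 (mod 11).
    Reduce coefficients mod 11: 1·t ≡ 6 (mod 11).
    So t ≡ 6 (mod 11).
    Then x = 1244 + 1904·6 = 12668, valid modulo lcm(1904, 11) = 20944: x ≡ 12668 (mod 20944).
Verify against each original: 12668 mod 16 = 12, 12668 mod 7 = 5, 12668 mod 17 = 3, 12668 mod 11 = 7.

x ≡ 12668 (mod 20944).


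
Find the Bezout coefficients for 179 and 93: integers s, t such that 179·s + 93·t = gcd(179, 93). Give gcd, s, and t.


Euclidean algorithm on (179, 93) — divide until remainder is 0:
  179 = 1 · 93 + 86
  93 = 1 · 86 + 7
  86 = 12 · 7 + 2
  7 = 3 · 2 + 1
  2 = 2 · 1 + 0
gcd(179, 93) = 1.
Track Bezout coefficients alongside the remainders: start with r₀ = 179 = a·1 + b·0 (s = 1, t = 0) and r₁ = 93 = a·0 + b·1 (s = 0, t = 1); each new remainder r_{k+1} = r_{k-1} − q_k·r_k inherits s_{k+1} = s_{k-1} − q_k·s_k, t_{k+1} = t_{k-1} − q_k·t_k, so r_k = a·s_k + b·t_k at every step:
  q = 1: r = 86, s = 1 − 1·0 = 1, t = 0 − 1·1 = -1  (check: 179·1 + 93·(-1) = 86)
  q = 1: r = 7, s = 0 − 1·1 = -1, t = 1 − 1·(-1) = 2  (check: 179·(-1) + 93·2 = 7)
  q = 12: r = 2, s = 1 − 12·(-1) = 13, t = -1 − 12·2 = -25  (check: 179·13 + 93·(-25) = 2)
  q = 3: r = 1, s = -1 − 3·13 = -40, t = 2 − 3·(-25) = 77  (check: 179·(-40) + 93·77 = 1)
The row with r = 1 (the gcd) gives the Bezout coefficients s = -40, t = 77.
Result: 179 · (-40) + 93 · (77) = 1.

gcd(179, 93) = 1; s = -40, t = 77 (check: 179·(-40) + 93·77 = 1).


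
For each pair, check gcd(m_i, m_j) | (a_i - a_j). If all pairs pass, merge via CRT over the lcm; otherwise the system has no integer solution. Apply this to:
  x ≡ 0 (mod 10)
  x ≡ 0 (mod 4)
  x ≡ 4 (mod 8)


Moduli 10, 4, 8 are not pairwise coprime, so CRT works modulo lcm(m_i) when all pairwise compatibility conditions hold.
Pairwise compatibility: gcd(m_i, m_j) must divide a_i - a_j for every pair.
Merge one congruence at a time:
  Start: x ≡ 0 (mod 10).
  Combine with x ≡ 0 (mod 4): gcd(10, 4) = 2; 0 - 0 = 0, which IS divisible by 2, so compatible.
    Write x = 0 + 10·t and substitute into x ≡ 0 (mod 4): 10·t ≡ 0 − 0 = 0 (mod 4).
    Divide the congruence (and modulus) by g = 2: 5·t ≡ 0 (mod 2).
    Reduce coefficients mod 2: 1·t ≡ 0 (mod 2).
    So t ≡ 0 (mod 2).
    Then x = 0 + 10·0 = 0, valid modulo lcm(10, 4) = 20: x ≡ 0 (mod 20).
  Combine with x ≡ 4 (mod 8): gcd(20, 8) = 4; 4 - 0 = 4, which IS divisible by 4, so compatible.
    Write x = 0 + 20·t and substitute into x ≡ 4 (mod 8): 20·t ≡ 4 − 0 = 4 (mod 8).
    Divide the congruence (and modulus) by g = 4: 5·t ≡ 1 (mod 2).
    Reduce coefficients mod 2: 1·t ≡ 1 (mod 2).
    So t ≡ 1 (mod 2).
    Then x = 0 + 20·1 = 20, valid modulo lcm(20, 8) = 40: x ≡ 20 (mod 40).
Verify: 20 mod 10 = 0, 20 mod 4 = 0, 20 mod 8 = 4.

x ≡ 20 (mod 40).


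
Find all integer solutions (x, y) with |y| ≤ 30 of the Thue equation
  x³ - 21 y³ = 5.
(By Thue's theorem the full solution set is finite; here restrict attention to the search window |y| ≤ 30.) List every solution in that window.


The equation is x³ - 21y³ = 5. For fixed y, x³ = 21·y³ + 5, so a solution requires the RHS to be a perfect cube.
Strategy: iterate y from -30 to 30, compute RHS = 21·y³ + 5, and check whether it is a (positive or negative) perfect cube.
Check small values of y:
  y = 0: RHS = 5 is not a perfect cube.
  y = 1: RHS = 26 is not a perfect cube.
  y = -1: RHS = -16 is not a perfect cube.
  y = 2: RHS = 173 is not a perfect cube.
  y = -2: RHS = -163 is not a perfect cube.
  y = 3: RHS = 572 is not a perfect cube.
  y = -3: RHS = -562 is not a perfect cube.
Continuing the search up to |y| = 30 finds no solutions either.
No (x, y) in the scanned range satisfies the equation.

No integer solutions with |y| ≤ 30.


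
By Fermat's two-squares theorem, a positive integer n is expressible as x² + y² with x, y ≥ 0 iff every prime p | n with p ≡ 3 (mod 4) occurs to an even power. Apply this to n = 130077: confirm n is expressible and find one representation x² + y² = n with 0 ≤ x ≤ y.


Step 1: Factor n = 130077 = 3^2 · 97 · 149.
Step 2: Check the mod-4 condition on each prime factor: 3 ≡ 3 (mod 4), exponent 2 (must be even); 97 ≡ 1 (mod 4), exponent 1; 149 ≡ 1 (mod 4), exponent 1.
All primes ≡ 3 (mod 4) appear to even exponent (or don't appear), so by the two-squares theorem n IS expressible as a sum of two squares.
Step 3: Build a representation. Group n = k² · m with k = 3 and m = 97 · 149 = 14453 (a product of primes ≡ 1 (mod 4)); a representation of m scales to one of n via (k·x)² + (k·y)² = k²(x² + y²). Each prime p ≡ 1 (mod 4) is itself a sum of two squares; find a² by testing p − a² for a perfect square:
  97: 97 − 1² = 96, 97 − 2² = 93, 97 − 3² = 88, 97 − 4² = 81 = 9² ⇒ 97 = 4² + 9².
  149: 149 − 1² = 148, 149 − 2² = 145, 149 − 3² = 140, 149 − 4² = 133, 149 − 5² = 124, 149 − 6² = 113, 149 − 7² = 100 = 10² ⇒ 149 = 7² + 10².
  Combine using the Brahmagupta–Fibonacci identity (a² + b²)(c² + d²) = (ac − bd)² + (ad + bc)² = (ac + bd)² + (ad − bc)²:
  97 · 149 = 14453: from (4² + 9²)(7² + 10²), take (4·7 − 9·10, 4·10 + 9·7) = (28 − 90, 40 + 63) = (-62, 103); dropping signs (only squares matter) gives (62, 103); check 62² + 103² = 3844 + 10609 = 14453 ✓.
  Scale by k = 3: (3·62, 3·103) = (186, 309).
Step 4: Order so x ≤ y and verify: 186² + 309² = 34596 + 95481 = 130077 = n. ✓

n = 130077 = 186² + 309² (one valid representation with x ≤ y).


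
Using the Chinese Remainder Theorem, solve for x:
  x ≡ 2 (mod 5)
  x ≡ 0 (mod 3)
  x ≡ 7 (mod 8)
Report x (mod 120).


Moduli 5, 3, 8 are pairwise coprime; by CRT there is a unique solution modulo M = 5 · 3 · 8 = 120.
Solve pairwise, accumulating the modulus:
  Start with x ≡ 2 (mod 5).
  Combine with x ≡ 0 (mod 3): since gcd(5, 3) = 1, we get a unique residue mod 15.
    Write x = 2 + 5·t and substitute into x ≡ 0 (mod 3): 5·t ≡ 0 − 2 = -2 (mod 3).
    Reduce coefficients mod 3: 2·t ≡ 1 (mod 3).
    The inverse of 2 mod 3 is 2 (since 2·2 = 4 = 1·3 + 1), so t ≡ 2·1 = 2 ≡ 2 (mod 3).
    Then x = 2 + 5·2 = 12, valid modulo lcm(5, 3) = 15: x ≡ 12 (mod 15).
  Combine with x ≡ 7 (mod 8): since gcd(15, 8) = 1, we get a unique residue mod 120.
    Write x = 12 + 15·t and substitute into x ≡ 7 (mod 8): 15·t ≡ 7 − 12 = -5 (mod 8).
    Reduce coefficients mod 8: 7·t ≡ 3 (mod 8).
    The inverse of 7 mod 8 is 7 (since 7·7 = 49 = 6·8 + 1), so t ≡ 7·3 = 21 ≡ 5 (mod 8).
    Then x = 12 + 15·5 = 87, valid modulo lcm(15, 8) = 120: x ≡ 87 (mod 120).
Verify: 87 mod 5 = 2 ✓, 87 mod 3 = 0 ✓, 87 mod 8 = 7 ✓.

x ≡ 87 (mod 120).


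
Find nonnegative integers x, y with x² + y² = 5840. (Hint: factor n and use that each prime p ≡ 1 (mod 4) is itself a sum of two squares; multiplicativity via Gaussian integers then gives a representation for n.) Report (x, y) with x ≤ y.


Step 1: Factor n = 5840 = 2^4 · 5 · 73.
Step 2: Check the mod-4 condition on each prime factor: 2 = 2 (special); 5 ≡ 1 (mod 4), exponent 1; 73 ≡ 1 (mod 4), exponent 1.
All primes ≡ 3 (mod 4) appear to even exponent (or don't appear), so by the two-squares theorem n IS expressible as a sum of two squares.
Step 3: Build a representation. Group n = k² · m with k = 4 and m = 5 · 73 = 365 (a product of primes ≡ 1 (mod 4)); a representation of m scales to one of n via (k·x)² + (k·y)² = k²(x² + y²). Each prime p ≡ 1 (mod 4) is itself a sum of two squares; find a² by testing p − a² for a perfect square:
  5: 5 − 1² = 4 = 2² ⇒ 5 = 1² + 2².
  73: 73 − 1² = 72, 73 − 2² = 69, 73 − 3² = 64 = 8² ⇒ 73 = 3² + 8².
  Combine using the Brahmagupta–Fibonacci identity (a² + b²)(c² + d²) = (ac − bd)² + (ad + bc)² = (ac + bd)² + (ad − bc)²:
  5 · 73 = 365: from (1² + 2²)(3² + 8²), take (1·3 − 2·8, 1·8 + 2·3) = (3 − 16, 8 + 6) = (-13, 14); dropping signs (only squares matter) gives (13, 14); check 13² + 14² = 169 + 196 = 365 ✓.
  Scale by k = 4: (4·13, 4·14) = (52, 56).
Step 4: Order so x ≤ y and verify: 52² + 56² = 2704 + 3136 = 5840 = n. ✓

n = 5840 = 52² + 56² (one valid representation with x ≤ y).


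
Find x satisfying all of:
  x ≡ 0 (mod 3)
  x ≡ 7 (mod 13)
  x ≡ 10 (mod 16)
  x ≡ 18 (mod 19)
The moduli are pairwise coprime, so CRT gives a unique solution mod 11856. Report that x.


Product of moduli M = 3 · 13 · 16 · 19 = 11856.
Merge one congruence at a time:
  Start: x ≡ 0 (mod 3).
  Combine with x ≡ 7 (mod 13); new modulus lcm = 39.
    Write x = 0 + 3·t and substitute into x ≡ 7 (mod 13): 3·t ≡ 7 − 0 = 7 (mod 13).
    The inverse of 3 mod 13 is 9 (since 3·9 = 27 = 2·13 + 1), so t ≡ 9·7 = 63 ≡ 11 (mod 13).
    Then x = 0 + 3·11 = 33, valid modulo lcm(3, 13) = 39: x ≡ 33 (mod 39).
  Combine with x ≡ 10 (mod 16); new modulus lcm = 624.
    Write x = 33 + 39·t and substitute into x ≡ 10 (mod 16): 39·t ≡ 10 − 33 = -23 (mod 16).
    Reduce coefficients mod 16: 7·t ≡ 9 (mod 16).
    The inverse of 7 mod 16 is 7 (since 7·7 = 49 = 3·16 + 1), so t ≡ 7·9 = 63 ≡ 15 (mod 16).
    Then x = 33 + 39·15 = 618, valid modulo lcm(39, 16) = 624: x ≡ 618 (mod 624).
  Combine with x ≡ 18 (mod 19); new modulus lcm = 11856.
    Write x = 618 + 624·t and substitute into x ≡ 18 (mod 19): 624·t ≡ 18 − 618 = -600 (mod 19).
    Reduce coefficients mod 19: 16·t ≡ 8 (mod 19).
    The inverse of 16 mod 19 is 6 (since 16·6 = 96 = 5·19 + 1), so t ≡ 6·8 = 48 ≡ 10 (mod 19).
    Then x = 618 + 624·10 = 6858, valid modulo lcm(624, 19) = 11856: x ≡ 6858 (mod 11856).
Verify against each original: 6858 mod 3 = 0, 6858 mod 13 = 7, 6858 mod 16 = 10, 6858 mod 19 = 18.

x ≡ 6858 (mod 11856).


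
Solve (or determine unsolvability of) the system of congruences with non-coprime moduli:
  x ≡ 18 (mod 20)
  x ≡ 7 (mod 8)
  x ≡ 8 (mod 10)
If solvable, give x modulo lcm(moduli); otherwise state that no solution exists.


Moduli 20, 8, 10 are not pairwise coprime, so CRT works modulo lcm(m_i) when all pairwise compatibility conditions hold.
Pairwise compatibility: gcd(m_i, m_j) must divide a_i - a_j for every pair.
Merge one congruence at a time:
  Start: x ≡ 18 (mod 20).
  Combine with x ≡ 7 (mod 8): gcd(20, 8) = 4, and 7 - 18 = -11 is NOT divisible by 4.
    ⇒ system is inconsistent (no integer solution).

No solution (the system is inconsistent).


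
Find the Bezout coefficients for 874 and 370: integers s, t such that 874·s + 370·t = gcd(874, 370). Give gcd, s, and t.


Euclidean algorithm on (874, 370) — divide until remainder is 0:
  874 = 2 · 370 + 134
  370 = 2 · 134 + 102
  134 = 1 · 102 + 32
  102 = 3 · 32 + 6
  32 = 5 · 6 + 2
  6 = 3 · 2 + 0
gcd(874, 370) = 2.
Track Bezout coefficients alongside the remainders: start with r₀ = 874 = a·1 + b·0 (s = 1, t = 0) and r₁ = 370 = a·0 + b·1 (s = 0, t = 1); each new remainder r_{k+1} = r_{k-1} − q_k·r_k inherits s_{k+1} = s_{k-1} − q_k·s_k, t_{k+1} = t_{k-1} − q_k·t_k, so r_k = a·s_k + b·t_k at every step:
  q = 2: r = 134, s = 1 − 2·0 = 1, t = 0 − 2·1 = -2  (check: 874·1 + 370·(-2) = 134)
  q = 2: r = 102, s = 0 − 2·1 = -2, t = 1 − 2·(-2) = 5  (check: 874·(-2) + 370·5 = 102)
  q = 1: r = 32, s = 1 − 1·(-2) = 3, t = -2 − 1·5 = -7  (check: 874·3 + 370·(-7) = 32)
  q = 3: r = 6, s = -2 − 3·3 = -11, t = 5 − 3·(-7) = 26  (check: 874·(-11) + 370·26 = 6)
  q = 5: r = 2, s = 3 − 5·(-11) = 58, t = -7 − 5·26 = -137  (check: 874·58 + 370·(-137) = 2)
The row with r = 2 (the gcd) gives the Bezout coefficients s = 58, t = -137.
Result: 874 · (58) + 370 · (-137) = 2.

gcd(874, 370) = 2; s = 58, t = -137 (check: 874·58 + 370·(-137) = 2).


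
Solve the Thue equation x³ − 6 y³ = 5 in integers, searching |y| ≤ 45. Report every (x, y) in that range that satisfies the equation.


The equation is x³ - 6y³ = 5. For fixed y, x³ = 6·y³ + 5, so a solution requires the RHS to be a perfect cube.
Strategy: iterate y from -45 to 45, compute RHS = 6·y³ + 5, and check whether it is a (positive or negative) perfect cube.
Check small values of y:
  y = 0: RHS = 5 is not a perfect cube.
  y = 1: RHS = 11 is not a perfect cube.
  y = -1: RHS = -1 = (-1)³ ⇒ x = -1 works.
  y = 2: RHS = 53 is not a perfect cube.
  y = -2: RHS = -43 is not a perfect cube.
  y = 3: RHS = 167 is not a perfect cube.
  y = -3: RHS = -157 is not a perfect cube.
Continuing the search up to |y| = 45 finds no further solutions beyond those listed.
Collected solutions: (-1, -1).

Solutions (with |y| ≤ 45): (-1, -1).


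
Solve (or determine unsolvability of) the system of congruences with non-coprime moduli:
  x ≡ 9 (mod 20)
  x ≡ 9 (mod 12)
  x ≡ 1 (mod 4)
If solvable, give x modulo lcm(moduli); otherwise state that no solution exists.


Moduli 20, 12, 4 are not pairwise coprime, so CRT works modulo lcm(m_i) when all pairwise compatibility conditions hold.
Pairwise compatibility: gcd(m_i, m_j) must divide a_i - a_j for every pair.
Merge one congruence at a time:
  Start: x ≡ 9 (mod 20).
  Combine with x ≡ 9 (mod 12): gcd(20, 12) = 4; 9 - 9 = 0, which IS divisible by 4, so compatible.
    Write x = 9 + 20·t and substitute into x ≡ 9 (mod 12): 20·t ≡ 9 − 9 = 0 (mod 12).
    Divide the congruence (and modulus) by g = 4: 5·t ≡ 0 (mod 3).
    Reduce coefficients mod 3: 2·t ≡ 0 (mod 3).
    The inverse of 2 mod 3 is 2 (since 2·2 = 4 = 1·3 + 1), so t ≡ 2·0 = 0 ≡ 0 (mod 3).
    Then x = 9 + 20·0 = 9, valid modulo lcm(20, 12) = 60: x ≡ 9 (mod 60).
  Combine with x ≡ 1 (mod 4): gcd(60, 4) = 4; 1 - 9 = -8, which IS divisible by 4, so compatible.
    Write x = 9 + 60·t and substitute into x ≡ 1 (mod 4): 60·t ≡ 1 − 9 = -8 (mod 4).
    Divide the congruence (and modulus) by g = 4: 15·t ≡ -2 (mod 1).
    Modulo 1 every t works; take t = 0.
    Then x = 9 + 60·0 = 9, valid modulo lcm(60, 4) = 60: x ≡ 9 (mod 60).
Verify: 9 mod 20 = 9, 9 mod 12 = 9, 9 mod 4 = 1.

x ≡ 9 (mod 60).


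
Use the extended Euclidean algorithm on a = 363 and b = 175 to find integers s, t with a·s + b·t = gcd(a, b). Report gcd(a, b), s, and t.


Euclidean algorithm on (363, 175) — divide until remainder is 0:
  363 = 2 · 175 + 13
  175 = 13 · 13 + 6
  13 = 2 · 6 + 1
  6 = 6 · 1 + 0
gcd(363, 175) = 1.
Track Bezout coefficients alongside the remainders: start with r₀ = 363 = a·1 + b·0 (s = 1, t = 0) and r₁ = 175 = a·0 + b·1 (s = 0, t = 1); each new remainder r_{k+1} = r_{k-1} − q_k·r_k inherits s_{k+1} = s_{k-1} − q_k·s_k, t_{k+1} = t_{k-1} − q_k·t_k, so r_k = a·s_k + b·t_k at every step:
  q = 2: r = 13, s = 1 − 2·0 = 1, t = 0 − 2·1 = -2  (check: 363·1 + 175·(-2) = 13)
  q = 13: r = 6, s = 0 − 13·1 = -13, t = 1 − 13·(-2) = 27  (check: 363·(-13) + 175·27 = 6)
  q = 2: r = 1, s = 1 − 2·(-13) = 27, t = -2 − 2·27 = -56  (check: 363·27 + 175·(-56) = 1)
The row with r = 1 (the gcd) gives the Bezout coefficients s = 27, t = -56.
Result: 363 · (27) + 175 · (-56) = 1.

gcd(363, 175) = 1; s = 27, t = -56 (check: 363·27 + 175·(-56) = 1).


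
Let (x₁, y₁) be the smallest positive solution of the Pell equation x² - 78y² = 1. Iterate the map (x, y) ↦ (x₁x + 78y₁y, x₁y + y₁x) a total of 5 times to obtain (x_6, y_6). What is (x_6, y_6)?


Step 1: Find the fundamental solution (x₁, y₁) of x² - 78y² = 1.
  Expand √78 as a continued fraction. a₀ = ⌊√78⌋ = 8; iterate m_{k+1} = d_k·a_k − m_k, d_{k+1} = (78 − m_{k+1}²)/d_k, a_{k+1} = ⌊(a₀ + m_{k+1})/d_{k+1}⌋ (starting m₀ = 0, d₀ = 1), with convergents p_k = a_k·p_{k-1} + p_{k-2}, q_k = a_k·q_{k-1} + q_{k-2} (p₋₁ = 1, q₋₁ = 0):
  k = 0: a₀ = 8; p₀/q₀ = 8/1; p₀² − 78·q₀² = 64 − 78 = -14.
  k = 1: m = 8, d = 14, a = ⌊(8 + 8)/14⌋ = 1; p/q = (1·8 + 1)/(1·1 + 0) = 9/1; p² − 78·q² = 81 − 78 = 3.
  k = 2: m = 6, d = 3, a = ⌊(8 + 6)/3⌋ = 4; p/q = (4·9 + 8)/(4·1 + 1) = 44/5; p² − 78·q² = 1936 − 1950 = -14.
  k = 3: m = 6, d = 14, a = ⌊(8 + 6)/14⌋ = 1; p/q = (1·44 + 9)/(1·5 + 1) = 53/6; p² − 78·q² = 2809 − 2808 = 1.
  The first convergent with p² − 78·q² = 1 gives the fundamental solution (x₁, y₁) = (53, 6).
Step 2: Apply the recurrence (x_{n+1}, y_{n+1}) = (x₁x_n + 78y₁y_n, x₁y_n + y₁x_n) repeatedly.
  From (x_1, y_1) = (53, 6): x_2 = 53·53 + 78·6·6 = 5617; y_2 = 53·6 + 6·53 = 636.
  From (x_2, y_2) = (5617, 636): x_3 = 53·5617 + 78·6·636 = 595349; y_3 = 53·636 + 6·5617 = 67410.
  From (x_3, y_3) = (595349, 67410): x_4 = 53·595349 + 78·6·67410 = 63101377; y_4 = 53·67410 + 6·595349 = 7144824.
  From (x_4, y_4) = (63101377, 7144824): x_5 = 53·63101377 + 78·6·7144824 = 6688150613; y_5 = 53·7144824 + 6·63101377 = 757283934.
  From (x_5, y_5) = (6688150613, 757283934): x_6 = 53·6688150613 + 78·6·757283934 = 708880863601; y_6 = 53·757283934 + 6·6688150613 = 80264952180.
Step 3: Verify x_6² - 78·y_6² = 502512078779699566687201 - 502512078779699566687200 = 1 (should be 1). ✓

(x_1, y_1) = (53, 6); (x_6, y_6) = (708880863601, 80264952180).
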